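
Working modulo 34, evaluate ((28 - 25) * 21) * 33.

28 - 25 = 3
3 * 21 = 63 ≡ 29 (mod 34)
29 * 33 = 957 ≡ 5 (mod 34)

5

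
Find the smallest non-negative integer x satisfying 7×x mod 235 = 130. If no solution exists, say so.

220

gcd(7, 235) = 1, so a unique solution mod 235 exists.
7⁻¹ ≡ 168 (mod 235).
x ≡ 168×130 ≡ 220 (mod 235).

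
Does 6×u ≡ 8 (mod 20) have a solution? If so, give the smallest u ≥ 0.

8

gcd(6, 20) = 2, and 2 | 8, so solutions exist.
Divide through by 2: 3×u mod 10 = 4.
3⁻¹ ≡ 7 (mod 10).
u ≡ 7×4 ≡ 8 (mod 10).
The smallest non-negative solution is u = 8.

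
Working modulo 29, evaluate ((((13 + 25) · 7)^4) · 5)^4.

13 + 25 = 38 ≡ 9 (mod 29)
9 · 7 = 63 ≡ 5 (mod 29)
(5)^4 ≡ 16 (mod 29)
16 · 5 = 80 ≡ 22 (mod 29)
(22)^4 ≡ 23 (mod 29)

23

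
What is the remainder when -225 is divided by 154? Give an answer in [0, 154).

-225 = -2*154 + 83, so -225 ≡ 83 (mod 154).

83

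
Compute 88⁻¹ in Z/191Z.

191 = 2×88 + 15
88 = 5×15 + 13
15 = 1×13 + 2
13 = 6×2 + 1
2 = 2×1 + 0
gcd(88, 191) = 1, so the inverse exists.
Back-substitute for 1:
1 = 1×13 − 6×2
  = −6×15 + 7×13
  = 7×88 − 41×15
  = −41×191 + 89×88
So 88⁻¹ ≡ 89 (mod 191).

89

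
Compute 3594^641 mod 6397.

By square-and-multiply:
641 in binary is 1010000001, i.e. 641 = 512 + 128 + 1.
3594^1 ≡ 3594 (mod 6397)
3594^2 ≡ 3594^2 = 12916836 ≡ 1293 (mod 6397)
3594^4 ≡ 1293^2 = 1671849 ≡ 2232 (mod 6397)
3594^8 ≡ 2232^2 = 4981824 ≡ 4958 (mod 6397)
3594^16 ≡ 4958^2 = 24581764 ≡ 4490 (mod 6397)
3594^32 ≡ 4490^2 = 20160100 ≡ 3153 (mod 6397)
3594^64 ≡ 3153^2 = 9941409 ≡ 471 (mod 6397)
3594^128 ≡ 471^2 = 221841 ≡ 4343 (mod 6397)
3594^256 ≡ 4343^2 = 18861649 ≡ 3293 (mod 6397)
3594^512 ≡ 3293^2 = 10843849 ≡ 934 (mod 6397)
3594^641 = 3594^512 * 3594^128 * 3594^1 ≡ 934 * 4343 * 3594 (mod 6397).
Accumulate the product:
934 * 4343 = 4056362 ≡ 664
664 * 3594 = 2386416 ≡ 335

335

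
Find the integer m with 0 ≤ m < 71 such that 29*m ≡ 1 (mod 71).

71 = 2·29 + 13
29 = 2·13 + 3
13 = 4·3 + 1
3 = 3·1 + 0
gcd(29, 71) = 1, so the inverse exists.
Back-substitute for 1:
1 = 1·13 − 4·3
  = −4·29 + 9·13
  = 9·71 − 22·29
So 29⁻¹ ≡ −22 ≡ 49 (mod 71).

49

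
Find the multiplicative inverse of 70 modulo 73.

By the extended Euclidean algorithm:
73 = 1×70 + 3
70 = 23×3 + 1
3 = 3×1 + 0
gcd(70, 73) = 1, so the inverse exists.
Back-substitute for 1:
1 = 1×70 − 23×3
  = −23×73 + 24×70
So 70⁻¹ ≡ 24 (mod 73).

24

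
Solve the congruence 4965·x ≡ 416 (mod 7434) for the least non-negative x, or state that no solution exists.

gcd(4965, 7434) = 3, and 3 does not divide 416.
So the congruence has no solution.

no solution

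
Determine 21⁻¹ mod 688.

557

688 = 32*21 + 16
21 = 1*16 + 5
16 = 3*5 + 1
5 = 5*1 + 0
gcd(21, 688) = 1, so the inverse exists.
Back-substitute for 1:
1 = 1*16 − 3*5
  = −3*21 + 4*16
  = 4*688 − 131*21
So 21⁻¹ ≡ −131 ≡ 557 (mod 688).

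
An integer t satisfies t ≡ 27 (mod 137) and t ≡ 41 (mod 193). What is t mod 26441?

6603

137⁻¹ mod 193: 137·31 ≡ 1 (mod 193), so 137⁻¹ ≡ 31.
t = 27 + 137·((41 − 27)·31 mod 193) = 27 + 137·48 = 6603.
Check: 6603 mod 137 = 27, 6603 mod 193 = 41. ✓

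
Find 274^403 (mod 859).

403 in binary is 110010011, i.e. 403 = 256 + 128 + 16 + 2 + 1.
274^1 ≡ 274 (mod 859)
274^2 ≡ 274^2 = 75076 ≡ 343 (mod 859)
274^4 ≡ 343^2 = 117649 ≡ 825 (mod 859)
274^8 ≡ 825^2 = 680625 ≡ 297 (mod 859)
274^16 ≡ 297^2 = 88209 ≡ 591 (mod 859)
274^32 ≡ 591^2 = 349281 ≡ 527 (mod 859)
274^64 ≡ 527^2 = 277729 ≡ 272 (mod 859)
274^128 ≡ 272^2 = 73984 ≡ 110 (mod 859)
274^256 ≡ 110^2 = 12100 ≡ 74 (mod 859)
274^403 = 274^256 · 274^128 · 274^16 · 274^2 · 274^1 ≡ 74 · 110 · 591 · 343 · 274 (mod 859).
Accumulate the product:
74 · 110 = 8140 ≡ 409
409 · 591 = 241719 ≡ 340
340 · 343 = 116620 ≡ 655
655 · 274 = 179470 ≡ 798

798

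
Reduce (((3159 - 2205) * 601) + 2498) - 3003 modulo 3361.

1479

3159 - 2205 = 954
954 * 601 = 573354 ≡ 1984 (mod 3361)
1984 + 2498 = 4482 ≡ 1121 (mod 3361)
1121 - 3003 = -1882 ≡ 1479 (mod 3361)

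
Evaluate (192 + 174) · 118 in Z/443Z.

192 + 174 = 366
366 · 118 = 43188 ≡ 217 (mod 443)

217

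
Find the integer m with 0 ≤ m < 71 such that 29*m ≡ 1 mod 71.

Run the extended Euclidean algorithm:
71 = 2·29 + 13
29 = 2·13 + 3
13 = 4·3 + 1
3 = 3·1 + 0
gcd(29, 71) = 1, so the inverse exists.
Bézout: 1 = 9·71 − 22·29.
So 29⁻¹ ≡ −22 ≡ 49 (mod 71).

49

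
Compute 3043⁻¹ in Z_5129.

3966

5129 = 1×3043 + 2086
3043 = 1×2086 + 957
2086 = 2×957 + 172
957 = 5×172 + 97
172 = 1×97 + 75
97 = 1×75 + 22
75 = 3×22 + 9
22 = 2×9 + 4
9 = 2×4 + 1
4 = 4×1 + 0
gcd(3043, 5129) = 1, so the inverse exists.
Bézout: 1 = 690×5129 − 1163×3043.
So 3043⁻¹ ≡ −1163 ≡ 3966 (mod 5129).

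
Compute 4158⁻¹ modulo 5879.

2258

5879 = 1×4158 + 1721
4158 = 2×1721 + 716
1721 = 2×716 + 289
716 = 2×289 + 138
289 = 2×138 + 13
138 = 10×13 + 8
13 = 1×8 + 5
8 = 1×5 + 3
5 = 1×3 + 2
3 = 1×2 + 1
2 = 2×1 + 0
gcd(4158, 5879) = 1, so the inverse exists.
Bézout: 1 = −1597×5879 + 2258×4158.
So 4158⁻¹ ≡ 2258 (mod 5879).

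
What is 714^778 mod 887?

532

By square-and-multiply:
778 in binary is 1100001010, i.e. 778 = 512 + 256 + 8 + 2.
714^1 ≡ 714 (mod 887)
714^2 ≡ 714^2 = 509796 ≡ 658 (mod 887)
714^4 ≡ 658^2 = 432964 ≡ 108 (mod 887)
714^8 ≡ 108^2 = 11664 ≡ 133 (mod 887)
714^16 ≡ 133^2 = 17689 ≡ 836 (mod 887)
714^32 ≡ 836^2 = 698896 ≡ 827 (mod 887)
714^64 ≡ 827^2 = 683929 ≡ 52 (mod 887)
714^128 ≡ 52^2 = 2704 ≡ 43 (mod 887)
714^256 ≡ 43^2 = 1849 ≡ 75 (mod 887)
714^512 ≡ 75^2 = 5625 ≡ 303 (mod 887)
714^778 = 714^512 × 714^256 × 714^8 × 714^2 ≡ 303 × 75 × 133 × 658 (mod 887).
Accumulate the product:
303 × 75 = 22725 ≡ 550
550 × 133 = 73150 ≡ 416
416 × 658 = 273728 ≡ 532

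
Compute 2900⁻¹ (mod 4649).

Apply the Euclidean algorithm and back-substitute:
4649 = 1·2900 + 1749
2900 = 1·1749 + 1151
1749 = 1·1151 + 598
1151 = 1·598 + 553
598 = 1·553 + 45
553 = 12·45 + 13
45 = 3·13 + 6
13 = 2·6 + 1
6 = 6·1 + 0
gcd(2900, 4649) = 1, so the inverse exists.
Back-substitute for 1:
1 = 1·13 − 2·6
  = −2·45 + 7·13
  = 7·553 − 86·45
  = −86·598 + 93·553
  = 93·1151 − 179·598
  = −179·1749 + 272·1151
  = 272·2900 − 451·1749
  = −451·4649 + 723·2900
So 2900⁻¹ ≡ 723 (mod 4649).

723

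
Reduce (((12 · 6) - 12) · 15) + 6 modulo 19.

12 · 6 = 72 ≡ 15 (mod 19)
15 - 12 = 3
3 · 15 = 45 ≡ 7 (mod 19)
7 + 6 = 13

13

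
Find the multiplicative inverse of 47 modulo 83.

By the extended Euclidean algorithm:
83 = 1×47 + 36
47 = 1×36 + 11
36 = 3×11 + 3
11 = 3×3 + 2
3 = 1×2 + 1
2 = 2×1 + 0
gcd(47, 83) = 1, so the inverse exists.
Bézout: 1 = 17×83 − 30×47.
So 47⁻¹ ≡ −30 ≡ 53 (mod 83).

53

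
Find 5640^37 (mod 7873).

1034

5640^1 ≡ 5640 (mod 7873)
5640^2 ≡ 5640^2 = 31809600 ≡ 2680 (mod 7873)
5640^4 ≡ 2680^2 = 7182400 ≡ 2224 (mod 7873)
5640^8 ≡ 2224^2 = 4946176 ≡ 1932 (mod 7873)
5640^16 ≡ 1932^2 = 3732624 ≡ 822 (mod 7873)
5640^32 ≡ 822^2 = 675684 ≡ 6479 (mod 7873)
5640^37 = 5640^32 * 5640^4 * 5640^1 ≡ 6479 * 2224 * 5640 (mod 7873).
Accumulate the product:
6479 * 2224 = 14409296 ≡ 1706
1706 * 5640 = 9621840 ≡ 1034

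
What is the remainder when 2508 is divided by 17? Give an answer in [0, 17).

9

2508 = 147×17 + 9, so 2508 ≡ 9 (mod 17).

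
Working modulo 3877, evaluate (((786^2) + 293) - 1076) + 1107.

1677

(786)^2 ≡ 1353 (mod 3877)
1353 + 293 = 1646
1646 - 1076 = 570
570 + 1107 = 1677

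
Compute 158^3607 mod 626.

588

Compute successive squares:
3607 in binary is 111000010111, i.e. 3607 = 2048 + 1024 + 512 + 16 + 4 + 2 + 1.
158^1 ≡ 158 (mod 626)
158^2 ≡ 158^2 = 24964 ≡ 550 (mod 626)
158^4 ≡ 550^2 = 302500 ≡ 142 (mod 626)
158^8 ≡ 142^2 = 20164 ≡ 132 (mod 626)
158^16 ≡ 132^2 = 17424 ≡ 522 (mod 626)
158^32 ≡ 522^2 = 272484 ≡ 174 (mod 626)
158^64 ≡ 174^2 = 30276 ≡ 228 (mod 626)
158^128 ≡ 228^2 = 51984 ≡ 26 (mod 626)
158^256 ≡ 26^2 = 676 ≡ 50 (mod 626)
158^512 ≡ 50^2 = 2500 ≡ 622 (mod 626)
158^1024 ≡ 622^2 = 386884 ≡ 16 (mod 626)
158^2048 ≡ 16^2 = 256 (mod 626)
158^3607 = 158^2048 · 158^1024 · 158^512 · 158^16 · 158^4 · 158^2 · 158^1 ≡ 256 · 16 · 622 · 522 · 142 · 550 · 158 (mod 626).
Accumulate the product:
256 · 16 = 4096 ≡ 340
340 · 622 = 211480 ≡ 518
518 · 522 = 270396 ≡ 590
590 · 142 = 83780 ≡ 522
522 · 550 = 287100 ≡ 392
392 · 158 = 61936 ≡ 588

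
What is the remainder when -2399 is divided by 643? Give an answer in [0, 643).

173

-2399 = -4*643 + 173, so -2399 ≡ 173 (mod 643).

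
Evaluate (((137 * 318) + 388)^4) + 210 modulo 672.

137 * 318 = 43566 ≡ 558 (mod 672)
558 + 388 = 946 ≡ 274 (mod 672)
(274)^4 ≡ 400 (mod 672)
400 + 210 = 610

610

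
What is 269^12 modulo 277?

12 in binary is 1100, i.e. 12 = 8 + 4.
269^1 ≡ 269 (mod 277)
269^2 ≡ 269^2 = 72361 ≡ 64 (mod 277)
269^4 ≡ 64^2 = 4096 ≡ 218 (mod 277)
269^8 ≡ 218^2 = 47524 ≡ 157 (mod 277)
269^12 = 269^8 · 269^4 ≡ 157 · 218 (mod 277).
157 · 218 = 34226 ≡ 155 (mod 277).

155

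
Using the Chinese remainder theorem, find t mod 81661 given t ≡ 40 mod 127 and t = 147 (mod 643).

42585

127⁻¹ mod 643: 127×562 ≡ 1 (mod 643), so 127⁻¹ ≡ 562.
t = 40 + 127×((147 − 40)×562 mod 643) = 40 + 127×335 = 42585.
Check: 42585 mod 127 = 40, 42585 mod 643 = 147. ✓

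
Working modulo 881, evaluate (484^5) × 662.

(484)^5 ≡ 831 (mod 881)
831 × 662 = 550122 ≡ 378 (mod 881)

378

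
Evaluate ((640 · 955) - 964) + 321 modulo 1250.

557

640 · 955 = 611200 ≡ 1200 (mod 1250)
1200 - 964 = 236
236 + 321 = 557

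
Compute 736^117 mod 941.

117 in binary is 1110101, i.e. 117 = 64 + 32 + 16 + 4 + 1.
736^1 ≡ 736 (mod 941)
736^2 ≡ 736^2 = 541696 ≡ 621 (mod 941)
736^4 ≡ 621^2 = 385641 ≡ 772 (mod 941)
736^8 ≡ 772^2 = 595984 ≡ 331 (mod 941)
736^16 ≡ 331^2 = 109561 ≡ 405 (mod 941)
736^32 ≡ 405^2 = 164025 ≡ 291 (mod 941)
736^64 ≡ 291^2 = 84681 ≡ 932 (mod 941)
736^117 = 736^64 * 736^32 * 736^16 * 736^4 * 736^1 ≡ 932 * 291 * 405 * 772 * 736 (mod 941).
Accumulate the product:
932 * 291 = 271212 ≡ 204
204 * 405 = 82620 ≡ 753
753 * 772 = 581316 ≡ 719
719 * 736 = 529184 ≡ 342

342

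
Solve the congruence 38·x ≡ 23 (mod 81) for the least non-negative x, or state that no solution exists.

gcd(38, 81) = 1, so a unique solution mod 81 exists.
38⁻¹ ≡ 32 (mod 81).
x ≡ 32·23 ≡ 7 (mod 81).

7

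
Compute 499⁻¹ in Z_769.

225

Apply the Euclidean algorithm and back-substitute:
769 = 1·499 + 270
499 = 1·270 + 229
270 = 1·229 + 41
229 = 5·41 + 24
41 = 1·24 + 17
24 = 1·17 + 7
17 = 2·7 + 3
7 = 2·3 + 1
3 = 3·1 + 0
gcd(499, 769) = 1, so the inverse exists.
Back-substitute for 1:
1 = 1·7 − 2·3
  = −2·17 + 5·7
  = 5·24 − 7·17
  = −7·41 + 12·24
  = 12·229 − 67·41
  = −67·270 + 79·229
  = 79·499 − 146·270
  = −146·769 + 225·499
So 499⁻¹ ≡ 225 (mod 769).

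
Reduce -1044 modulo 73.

-1044 = -15*73 + 51, so -1044 ≡ 51 (mod 73).

51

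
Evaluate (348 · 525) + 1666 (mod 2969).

348 · 525 = 182700 ≡ 1591 (mod 2969)
1591 + 1666 = 3257 ≡ 288 (mod 2969)

288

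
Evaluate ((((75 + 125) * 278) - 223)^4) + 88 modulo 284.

75 + 125 = 200
200 * 278 = 55600 ≡ 220 (mod 284)
220 - 223 = -3 ≡ 281 (mod 284)
(281)^4 ≡ 81 (mod 284)
81 + 88 = 169

169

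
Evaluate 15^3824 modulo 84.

57

Using repeated squaring:
15^1 ≡ 15 (mod 84)
15^2 ≡ 15^2 = 225 ≡ 57 (mod 84)
15^4 ≡ 57^2 = 3249 ≡ 57 (mod 84)
15^8 ≡ 57^2 = 3249 ≡ 57 (mod 84)
15^16 ≡ 57^2 = 3249 ≡ 57 (mod 84)
15^32 ≡ 57^2 = 3249 ≡ 57 (mod 84)
15^64 ≡ 57^2 = 3249 ≡ 57 (mod 84)
15^128 ≡ 57^2 = 3249 ≡ 57 (mod 84)
15^256 ≡ 57^2 = 3249 ≡ 57 (mod 84)
15^512 ≡ 57^2 = 3249 ≡ 57 (mod 84)
15^1024 ≡ 57^2 = 3249 ≡ 57 (mod 84)
15^2048 ≡ 57^2 = 3249 ≡ 57 (mod 84)
15^3824 = 15^2048 * 15^1024 * 15^512 * 15^128 * 15^64 * 15^32 * 15^16 ≡ 57 * 57 * 57 * 57 * 57 * 57 * 57 (mod 84).
Accumulate the product:
57 * 57 = 3249 ≡ 57
57 * 57 = 3249 ≡ 57
57 * 57 = 3249 ≡ 57
57 * 57 = 3249 ≡ 57
57 * 57 = 3249 ≡ 57
57 * 57 = 3249 ≡ 57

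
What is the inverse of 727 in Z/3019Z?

3019 = 4×727 + 111
727 = 6×111 + 61
111 = 1×61 + 50
61 = 1×50 + 11
50 = 4×11 + 6
11 = 1×6 + 5
6 = 1×5 + 1
5 = 5×1 + 0
gcd(727, 3019) = 1, so the inverse exists.
Back-substitute for 1:
1 = 1×6 − 1×5
  = −1×11 + 2×6
  = 2×50 − 9×11
  = −9×61 + 11×50
  = 11×111 − 20×61
  = −20×727 + 131×111
  = 131×3019 − 544×727
So 727⁻¹ ≡ −544 ≡ 2475 (mod 3019).

2475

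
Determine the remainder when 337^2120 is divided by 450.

2120 in binary is 100001001000, i.e. 2120 = 2048 + 64 + 8.
337^1 ≡ 337 (mod 450)
337^2 ≡ 337^2 = 113569 ≡ 169 (mod 450)
337^4 ≡ 169^2 = 28561 ≡ 211 (mod 450)
337^8 ≡ 211^2 = 44521 ≡ 421 (mod 450)
337^16 ≡ 421^2 = 177241 ≡ 391 (mod 450)
337^32 ≡ 391^2 = 152881 ≡ 331 (mod 450)
337^64 ≡ 331^2 = 109561 ≡ 211 (mod 450)
337^128 ≡ 211^2 = 44521 ≡ 421 (mod 450)
337^256 ≡ 421^2 = 177241 ≡ 391 (mod 450)
337^512 ≡ 391^2 = 152881 ≡ 331 (mod 450)
337^1024 ≡ 331^2 = 109561 ≡ 211 (mod 450)
337^2048 ≡ 211^2 = 44521 ≡ 421 (mod 450)
337^2120 = 337^2048 × 337^64 × 337^8 ≡ 421 × 211 × 421 (mod 450).
Accumulate the product:
421 × 211 = 88831 ≡ 181
181 × 421 = 76201 ≡ 151

151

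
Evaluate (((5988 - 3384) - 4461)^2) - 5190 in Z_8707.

3994

5988 - 3384 = 2604
2604 - 4461 = -1857 ≡ 6850 (mod 8707)
(6850)^2 ≡ 477 (mod 8707)
477 - 5190 = -4713 ≡ 3994 (mod 8707)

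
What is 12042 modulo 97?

12042 = 124·97 + 14, so 12042 ≡ 14 (mod 97).

14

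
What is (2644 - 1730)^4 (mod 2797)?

2644 - 1730 = 914
(914)^4 ≡ 331 (mod 2797)

331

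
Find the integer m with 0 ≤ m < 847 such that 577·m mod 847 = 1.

Apply the Euclidean algorithm and back-substitute:
847 = 1×577 + 270
577 = 2×270 + 37
270 = 7×37 + 11
37 = 3×11 + 4
11 = 2×4 + 3
4 = 1×3 + 1
3 = 3×1 + 0
gcd(577, 847) = 1, so the inverse exists.
Bézout: 1 = −156×847 + 229×577.
So 577⁻¹ ≡ 229 (mod 847).

229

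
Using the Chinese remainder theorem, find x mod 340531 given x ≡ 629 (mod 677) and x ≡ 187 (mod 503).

677⁻¹ mod 503: 677·159 ≡ 1 (mod 503), so 677⁻¹ ≡ 159.
x = 629 + 677·((187 − 629)·159 mod 503) = 629 + 677·142 = 96763.
Check: 96763 mod 677 = 629, 96763 mod 503 = 187. ✓

96763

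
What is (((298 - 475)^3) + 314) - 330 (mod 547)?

298 - 475 = -177 ≡ 370 (mod 547)
(370)^3 ≡ 253 (mod 547)
253 + 314 = 567 ≡ 20 (mod 547)
20 - 330 = -310 ≡ 237 (mod 547)

237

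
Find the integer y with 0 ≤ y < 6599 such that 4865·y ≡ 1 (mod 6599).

5522

By the extended Euclidean algorithm:
6599 = 1×4865 + 1734
4865 = 2×1734 + 1397
1734 = 1×1397 + 337
1397 = 4×337 + 49
337 = 6×49 + 43
49 = 1×43 + 6
43 = 7×6 + 1
6 = 6×1 + 0
gcd(4865, 6599) = 1, so the inverse exists.
Back-substitute for 1:
1 = 1×43 − 7×6
  = −7×49 + 8×43
  = 8×337 − 55×49
  = −55×1397 + 228×337
  = 228×1734 − 283×1397
  = −283×4865 + 794×1734
  = 794×6599 − 1077×4865
So 4865⁻¹ ≡ −1077 ≡ 5522 (mod 6599).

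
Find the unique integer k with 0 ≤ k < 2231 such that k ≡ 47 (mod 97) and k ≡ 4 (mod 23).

97⁻¹ mod 23: 97*14 ≡ 1 (mod 23), so 97⁻¹ ≡ 14.
k = 47 + 97*((4 − 47)*14 mod 23) = 47 + 97*19 = 1890.

1890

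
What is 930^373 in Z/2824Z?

930^1 ≡ 930 (mod 2824)
930^2 ≡ 930^2 = 864900 ≡ 756 (mod 2824)
930^4 ≡ 756^2 = 571536 ≡ 1088 (mod 2824)
930^8 ≡ 1088^2 = 1183744 ≡ 488 (mod 2824)
930^16 ≡ 488^2 = 238144 ≡ 928 (mod 2824)
930^32 ≡ 928^2 = 861184 ≡ 2688 (mod 2824)
930^64 ≡ 2688^2 = 7225344 ≡ 1552 (mod 2824)
930^128 ≡ 1552^2 = 2408704 ≡ 2656 (mod 2824)
930^256 ≡ 2656^2 = 7054336 ≡ 2808 (mod 2824)
930^373 = 930^256 × 930^64 × 930^32 × 930^16 × 930^4 × 930^1 ≡ 2808 × 1552 × 2688 × 928 × 1088 × 930 (mod 2824).
Accumulate the product:
2808 × 1552 = 4358016 ≡ 584
584 × 2688 = 1569792 ≡ 2472
2472 × 928 = 2294016 ≡ 928
928 × 1088 = 1009664 ≡ 1496
1496 × 930 = 1391280 ≡ 1872

1872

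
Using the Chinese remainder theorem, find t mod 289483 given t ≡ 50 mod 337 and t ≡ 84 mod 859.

42175

337⁻¹ mod 859: 337·130 ≡ 1 (mod 859), so 337⁻¹ ≡ 130.
t = 50 + 337·((84 − 50)·130 mod 859) = 50 + 337·125 = 42175.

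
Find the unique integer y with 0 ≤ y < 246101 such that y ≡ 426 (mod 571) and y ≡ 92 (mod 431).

571⁻¹ mod 431: 571×274 ≡ 1 (mod 431), so 571⁻¹ ≡ 274.
y = 426 + 571×((92 − 426)×274 mod 431) = 426 + 571×287 = 164303.

164303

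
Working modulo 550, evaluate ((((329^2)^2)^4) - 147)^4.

(329)^2 ≡ 441 (mod 550)
(441)^2 ≡ 331 (mod 550)
(331)^4 ≡ 221 (mod 550)
221 - 147 = 74
(74)^4 ≡ 26 (mod 550)

26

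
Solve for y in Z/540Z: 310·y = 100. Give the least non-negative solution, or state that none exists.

gcd(310, 540) = 10, and 10 | 100, so solutions exist.
Divide through by 10: 31·y ≡ 10 mod 54.
31⁻¹ ≡ 7 (mod 54).
y ≡ 7·10 ≡ 16 (mod 54).
The smallest non-negative solution is y = 16.

16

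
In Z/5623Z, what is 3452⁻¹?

5623 = 1·3452 + 2171
3452 = 1·2171 + 1281
2171 = 1·1281 + 890
1281 = 1·890 + 391
890 = 2·391 + 108
391 = 3·108 + 67
108 = 1·67 + 41
67 = 1·41 + 26
41 = 1·26 + 15
26 = 1·15 + 11
15 = 1·11 + 4
11 = 2·4 + 3
4 = 1·3 + 1
3 = 3·1 + 0
gcd(3452, 5623) = 1, so the inverse exists.
Bézout: 1 = 927·5623 − 1510·3452.
So 3452⁻¹ ≡ −1510 ≡ 4113 (mod 5623).

4113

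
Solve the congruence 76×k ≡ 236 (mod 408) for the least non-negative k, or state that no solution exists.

89

gcd(76, 408) = 4, and 4 | 236, so solutions exist.
Divide through by 4: 19×k ≡ 59 mod 102.
19⁻¹ ≡ 43 (mod 102).
k ≡ 43×59 ≡ 89 (mod 102).
The smallest non-negative solution is k = 89.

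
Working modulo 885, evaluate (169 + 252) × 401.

671

169 + 252 = 421
421 × 401 = 168821 ≡ 671 (mod 885)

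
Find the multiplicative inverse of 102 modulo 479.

479 = 4*102 + 71
102 = 1*71 + 31
71 = 2*31 + 9
31 = 3*9 + 4
9 = 2*4 + 1
4 = 4*1 + 0
gcd(102, 479) = 1, so the inverse exists.
Back-substitute for 1:
1 = 1*9 − 2*4
  = −2*31 + 7*9
  = 7*71 − 16*31
  = −16*102 + 23*71
  = 23*479 − 108*102
So 102⁻¹ ≡ −108 ≡ 371 (mod 479).

371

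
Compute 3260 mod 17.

3260 = 191*17 + 13, so 3260 ≡ 13 (mod 17).

13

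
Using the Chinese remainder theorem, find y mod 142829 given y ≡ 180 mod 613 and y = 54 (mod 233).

613⁻¹ mod 233: 613*149 ≡ 1 (mod 233), so 613⁻¹ ≡ 149.
y = 180 + 613*((54 − 180)*149 mod 233) = 180 + 613*99 = 60867.

60867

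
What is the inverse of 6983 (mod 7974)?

Apply the Euclidean algorithm and back-substitute:
7974 = 1*6983 + 991
6983 = 7*991 + 46
991 = 21*46 + 25
46 = 1*25 + 21
25 = 1*21 + 4
21 = 5*4 + 1
4 = 4*1 + 0
gcd(6983, 7974) = 1, so the inverse exists.
Bézout: 1 = −1670*7974 + 1907*6983.
So 6983⁻¹ ≡ 1907 (mod 7974).

1907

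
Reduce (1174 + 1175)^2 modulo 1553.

1545

1174 + 1175 = 2349 ≡ 796 (mod 1553)
(796)^2 ≡ 1545 (mod 1553)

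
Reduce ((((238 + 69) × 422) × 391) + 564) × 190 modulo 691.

238 + 69 = 307
307 × 422 = 129554 ≡ 337 (mod 691)
337 × 391 = 131767 ≡ 477 (mod 691)
477 + 564 = 1041 ≡ 350 (mod 691)
350 × 190 = 66500 ≡ 164 (mod 691)

164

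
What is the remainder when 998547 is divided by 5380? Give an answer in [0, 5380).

3247

998547 = 185*5380 + 3247, so 998547 ≡ 3247 (mod 5380).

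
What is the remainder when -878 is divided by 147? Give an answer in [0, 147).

-878 = -6*147 + 4, so -878 ≡ 4 (mod 147).

4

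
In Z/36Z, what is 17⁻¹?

17

36 = 2·17 + 2
17 = 8·2 + 1
2 = 2·1 + 0
gcd(17, 36) = 1, so the inverse exists.
Back-substitute for 1:
1 = 1·17 − 8·2
  = −8·36 + 17·17
So 17⁻¹ ≡ 17 (mod 36).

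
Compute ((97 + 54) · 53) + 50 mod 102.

97 + 54 = 151 ≡ 49 (mod 102)
49 · 53 = 2597 ≡ 47 (mod 102)
47 + 50 = 97

97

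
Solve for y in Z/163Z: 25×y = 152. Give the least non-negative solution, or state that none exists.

gcd(25, 163) = 1, so a unique solution mod 163 exists.
25⁻¹ ≡ 150 (mod 163).
y ≡ 150×152 ≡ 143 (mod 163).

143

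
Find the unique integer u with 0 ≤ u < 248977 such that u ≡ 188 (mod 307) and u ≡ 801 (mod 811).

98121

307⁻¹ mod 811: 307*494 ≡ 1 (mod 811), so 307⁻¹ ≡ 494.
u = 188 + 307*((801 − 188)*494 mod 811) = 188 + 307*319 = 98121.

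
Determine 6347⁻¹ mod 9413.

5210

Run the extended Euclidean algorithm:
9413 = 1×6347 + 3066
6347 = 2×3066 + 215
3066 = 14×215 + 56
215 = 3×56 + 47
56 = 1×47 + 9
47 = 5×9 + 2
9 = 4×2 + 1
2 = 2×1 + 0
gcd(6347, 9413) = 1, so the inverse exists.
Bézout: 1 = 2834×9413 − 4203×6347.
So 6347⁻¹ ≡ −4203 ≡ 5210 (mod 9413).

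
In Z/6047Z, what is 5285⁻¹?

By the extended Euclidean algorithm:
6047 = 1×5285 + 762
5285 = 6×762 + 713
762 = 1×713 + 49
713 = 14×49 + 27
49 = 1×27 + 22
27 = 1×22 + 5
22 = 4×5 + 2
5 = 2×2 + 1
2 = 2×1 + 0
gcd(5285, 6047) = 1, so the inverse exists.
Bézout: 1 = −2157×6047 + 2468×5285.
So 5285⁻¹ ≡ 2468 (mod 6047).

2468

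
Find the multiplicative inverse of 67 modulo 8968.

6291

8968 = 133*67 + 57
67 = 1*57 + 10
57 = 5*10 + 7
10 = 1*7 + 3
7 = 2*3 + 1
3 = 3*1 + 0
gcd(67, 8968) = 1, so the inverse exists.
Back-substitute for 1:
1 = 1*7 − 2*3
  = −2*10 + 3*7
  = 3*57 − 17*10
  = −17*67 + 20*57
  = 20*8968 − 2677*67
So 67⁻¹ ≡ −2677 ≡ 6291 (mod 8968).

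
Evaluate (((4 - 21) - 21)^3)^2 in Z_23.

13

4 - 21 = -17 ≡ 6 (mod 23)
6 - 21 = -15 ≡ 8 (mod 23)
(8)^3 ≡ 6 (mod 23)
(6)^2 ≡ 13 (mod 23)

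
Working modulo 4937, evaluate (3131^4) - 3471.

1107

(3131)^4 ≡ 4578 (mod 4937)
4578 - 3471 = 1107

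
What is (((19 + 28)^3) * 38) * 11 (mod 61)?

52

19 + 28 = 47
(47)^3 ≡ 1 (mod 61)
1 * 38 = 38
38 * 11 = 418 ≡ 52 (mod 61)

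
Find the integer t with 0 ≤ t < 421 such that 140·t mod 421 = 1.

Run the extended Euclidean algorithm:
421 = 3·140 + 1
140 = 140·1 + 0
gcd(140, 421) = 1, so the inverse exists.
Back-substitute for 1:
1 = 1·421 − 3·140
So 140⁻¹ ≡ −3 ≡ 418 (mod 421).

418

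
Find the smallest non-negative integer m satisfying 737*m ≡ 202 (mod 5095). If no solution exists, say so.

4321

gcd(737, 5095) = 1, so a unique solution mod 5095 exists.
737⁻¹ ≡ 2468 (mod 5095).
m ≡ 2468*202 ≡ 4321 (mod 5095).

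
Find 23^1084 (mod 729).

By square-and-multiply:
1084 in binary is 10000111100, i.e. 1084 = 1024 + 32 + 16 + 8 + 4.
23^1 ≡ 23 (mod 729)
23^2 ≡ 23^2 = 529 (mod 729)
23^4 ≡ 529^2 = 279841 ≡ 634 (mod 729)
23^8 ≡ 634^2 = 401956 ≡ 277 (mod 729)
23^16 ≡ 277^2 = 76729 ≡ 184 (mod 729)
23^32 ≡ 184^2 = 33856 ≡ 322 (mod 729)
23^64 ≡ 322^2 = 103684 ≡ 166 (mod 729)
23^128 ≡ 166^2 = 27556 ≡ 583 (mod 729)
23^256 ≡ 583^2 = 339889 ≡ 175 (mod 729)
23^512 ≡ 175^2 = 30625 ≡ 7 (mod 729)
23^1024 ≡ 7^2 = 49 (mod 729)
23^1084 = 23^1024 × 23^32 × 23^16 × 23^8 × 23^4 ≡ 49 × 322 × 184 × 277 × 634 (mod 729).
Accumulate the product:
49 × 322 = 15778 ≡ 469
469 × 184 = 86296 ≡ 274
274 × 277 = 75898 ≡ 82
82 × 634 = 51988 ≡ 229

229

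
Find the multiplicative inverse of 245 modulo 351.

By the extended Euclidean algorithm:
351 = 1·245 + 106
245 = 2·106 + 33
106 = 3·33 + 7
33 = 4·7 + 5
7 = 1·5 + 2
5 = 2·2 + 1
2 = 2·1 + 0
gcd(245, 351) = 1, so the inverse exists.
Back-substitute for 1:
1 = 1·5 − 2·2
  = −2·7 + 3·5
  = 3·33 − 14·7
  = −14·106 + 45·33
  = 45·245 − 104·106
  = −104·351 + 149·245
So 245⁻¹ ≡ 149 (mod 351).

149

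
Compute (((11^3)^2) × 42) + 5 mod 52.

(11)^3 ≡ 31 (mod 52)
(31)^2 ≡ 25 (mod 52)
25 × 42 = 1050 ≡ 10 (mod 52)
10 + 5 = 15

15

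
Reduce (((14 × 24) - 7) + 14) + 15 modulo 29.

10

14 × 24 = 336 ≡ 17 (mod 29)
17 - 7 = 10
10 + 14 = 24
24 + 15 = 39 ≡ 10 (mod 29)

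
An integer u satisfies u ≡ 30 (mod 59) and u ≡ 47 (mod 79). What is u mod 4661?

59⁻¹ mod 79: 59*75 ≡ 1 (mod 79), so 59⁻¹ ≡ 75.
u = 30 + 59*((47 − 30)*75 mod 79) = 30 + 59*11 = 679.
Check: 679 mod 59 = 30, 679 mod 79 = 47. ✓

679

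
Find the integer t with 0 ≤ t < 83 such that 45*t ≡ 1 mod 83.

24

By the extended Euclidean algorithm:
83 = 1×45 + 38
45 = 1×38 + 7
38 = 5×7 + 3
7 = 2×3 + 1
3 = 3×1 + 0
gcd(45, 83) = 1, so the inverse exists.
Back-substitute for 1:
1 = 1×7 − 2×3
  = −2×38 + 11×7
  = 11×45 − 13×38
  = −13×83 + 24×45
So 45⁻¹ ≡ 24 (mod 83).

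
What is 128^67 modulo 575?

312

Compute successive squares:
67 in binary is 1000011, i.e. 67 = 64 + 2 + 1.
128^1 ≡ 128 (mod 575)
128^2 ≡ 128^2 = 16384 ≡ 284 (mod 575)
128^4 ≡ 284^2 = 80656 ≡ 156 (mod 575)
128^8 ≡ 156^2 = 24336 ≡ 186 (mod 575)
128^16 ≡ 186^2 = 34596 ≡ 96 (mod 575)
128^32 ≡ 96^2 = 9216 ≡ 16 (mod 575)
128^64 ≡ 16^2 = 256 (mod 575)
128^67 = 128^64 × 128^2 × 128^1 ≡ 256 × 284 × 128 (mod 575).
Accumulate the product:
256 × 284 = 72704 ≡ 254
254 × 128 = 32512 ≡ 312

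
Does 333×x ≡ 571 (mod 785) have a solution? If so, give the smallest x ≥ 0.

782

gcd(333, 785) = 1, so a unique solution mod 785 exists.
333⁻¹ ≡ 752 (mod 785).
x ≡ 752×571 ≡ 782 (mod 785).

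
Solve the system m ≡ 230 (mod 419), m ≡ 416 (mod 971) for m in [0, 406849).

419⁻¹ mod 971: 419·146 ≡ 1 (mod 971), so 419⁻¹ ≡ 146.
m = 230 + 419·((416 − 230)·146 mod 971) = 230 + 419·939 = 393671.

393671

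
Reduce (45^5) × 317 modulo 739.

(45)^5 ≡ 564 (mod 739)
564 × 317 = 178788 ≡ 689 (mod 739)

689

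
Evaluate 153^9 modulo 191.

9 in binary is 1001, i.e. 9 = 8 + 1.
153^1 ≡ 153 (mod 191)
153^2 ≡ 153^2 = 23409 ≡ 107 (mod 191)
153^4 ≡ 107^2 = 11449 ≡ 180 (mod 191)
153^8 ≡ 180^2 = 32400 ≡ 121 (mod 191)
153^9 = 153^8 · 153^1 ≡ 121 · 153 (mod 191).
121 · 153 = 18513 ≡ 177 (mod 191).

177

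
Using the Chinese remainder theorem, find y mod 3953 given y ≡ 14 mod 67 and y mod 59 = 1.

3364

67⁻¹ mod 59: 67·37 ≡ 1 (mod 59), so 67⁻¹ ≡ 37.
y = 14 + 67·((1 − 14)·37 mod 59) = 14 + 67·50 = 3364.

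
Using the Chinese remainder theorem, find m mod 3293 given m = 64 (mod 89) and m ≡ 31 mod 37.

89⁻¹ mod 37: 89×5 ≡ 1 (mod 37), so 89⁻¹ ≡ 5.
m = 64 + 89×((31 − 64)×5 mod 37) = 64 + 89×20 = 1844.
Check: 1844 mod 89 = 64, 1844 mod 37 = 31. ✓

1844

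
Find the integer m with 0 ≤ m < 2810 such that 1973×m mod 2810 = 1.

47

By the extended Euclidean algorithm:
2810 = 1×1973 + 837
1973 = 2×837 + 299
837 = 2×299 + 239
299 = 1×239 + 60
239 = 3×60 + 59
60 = 1×59 + 1
59 = 59×1 + 0
gcd(1973, 2810) = 1, so the inverse exists.
Back-substitute for 1:
1 = 1×60 − 1×59
  = −1×239 + 4×60
  = 4×299 − 5×239
  = −5×837 + 14×299
  = 14×1973 − 33×837
  = −33×2810 + 47×1973
So 1973⁻¹ ≡ 47 (mod 2810).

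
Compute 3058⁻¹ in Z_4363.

224

4363 = 1*3058 + 1305
3058 = 2*1305 + 448
1305 = 2*448 + 409
448 = 1*409 + 39
409 = 10*39 + 19
39 = 2*19 + 1
19 = 19*1 + 0
gcd(3058, 4363) = 1, so the inverse exists.
Back-substitute for 1:
1 = 1*39 − 2*19
  = −2*409 + 21*39
  = 21*448 − 23*409
  = −23*1305 + 67*448
  = 67*3058 − 157*1305
  = −157*4363 + 224*3058
So 3058⁻¹ ≡ 224 (mod 4363).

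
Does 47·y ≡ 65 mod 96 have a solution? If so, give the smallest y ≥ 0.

79

gcd(47, 96) = 1, so a unique solution mod 96 exists.
47⁻¹ ≡ 47 (mod 96).
y ≡ 47·65 ≡ 79 (mod 96).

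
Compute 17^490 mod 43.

36

Compute successive squares:
490 in binary is 111101010, i.e. 490 = 256 + 128 + 64 + 32 + 8 + 2.
17^1 ≡ 17 (mod 43)
17^2 ≡ 17^2 = 289 ≡ 31 (mod 43)
17^4 ≡ 31^2 = 961 ≡ 15 (mod 43)
17^8 ≡ 15^2 = 225 ≡ 10 (mod 43)
17^16 ≡ 10^2 = 100 ≡ 14 (mod 43)
17^32 ≡ 14^2 = 196 ≡ 24 (mod 43)
17^64 ≡ 24^2 = 576 ≡ 17 (mod 43)
17^128 ≡ 17^2 = 289 ≡ 31 (mod 43)
17^256 ≡ 31^2 = 961 ≡ 15 (mod 43)
17^490 = 17^256 * 17^128 * 17^64 * 17^32 * 17^8 * 17^2 ≡ 15 * 31 * 17 * 24 * 10 * 31 (mod 43).
Accumulate the product:
15 * 31 = 465 ≡ 35
35 * 17 = 595 ≡ 36
36 * 24 = 864 ≡ 4
4 * 10 = 40
40 * 31 = 1240 ≡ 36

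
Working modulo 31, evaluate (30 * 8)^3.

30 * 8 = 240 ≡ 23 (mod 31)
(23)^3 ≡ 15 (mod 31)

15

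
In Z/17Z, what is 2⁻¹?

17 = 8*2 + 1
2 = 2*1 + 0
gcd(2, 17) = 1, so the inverse exists.
Back-substitute for 1:
1 = 1*17 − 8*2
So 2⁻¹ ≡ −8 ≡ 9 (mod 17).

9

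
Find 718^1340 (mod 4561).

By square-and-multiply:
718^1 ≡ 718 (mod 4561)
718^2 ≡ 718^2 = 515524 ≡ 131 (mod 4561)
718^4 ≡ 131^2 = 17161 ≡ 3478 (mod 4561)
718^8 ≡ 3478^2 = 12096484 ≡ 712 (mod 4561)
718^16 ≡ 712^2 = 506944 ≡ 673 (mod 4561)
718^32 ≡ 673^2 = 452929 ≡ 1390 (mod 4561)
718^64 ≡ 1390^2 = 1932100 ≡ 2797 (mod 4561)
718^128 ≡ 2797^2 = 7823209 ≡ 1094 (mod 4561)
718^256 ≡ 1094^2 = 1196836 ≡ 1854 (mod 4561)
718^512 ≡ 1854^2 = 3437316 ≡ 2883 (mod 4561)
718^1024 ≡ 2883^2 = 8311689 ≡ 1547 (mod 4561)
718^1340 = 718^1024 · 718^256 · 718^32 · 718^16 · 718^8 · 718^4 ≡ 1547 · 1854 · 1390 · 673 · 712 · 3478 (mod 4561).
Accumulate the product:
1547 · 1854 = 2868138 ≡ 3830
3830 · 1390 = 5323700 ≡ 1013
1013 · 673 = 681749 ≡ 2160
2160 · 712 = 1537920 ≡ 863
863 · 3478 = 3001514 ≡ 376

376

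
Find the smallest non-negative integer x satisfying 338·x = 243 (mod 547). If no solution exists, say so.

gcd(338, 547) = 1, so a unique solution mod 547 exists.
338⁻¹ ≡ 335 (mod 547).
x ≡ 335·243 ≡ 449 (mod 547).

449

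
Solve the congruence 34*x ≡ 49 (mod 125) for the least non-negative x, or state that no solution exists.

gcd(34, 125) = 1, so a unique solution mod 125 exists.
34⁻¹ ≡ 114 (mod 125).
x ≡ 114*49 ≡ 86 (mod 125).

86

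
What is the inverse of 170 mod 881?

824

By the extended Euclidean algorithm:
881 = 5×170 + 31
170 = 5×31 + 15
31 = 2×15 + 1
15 = 15×1 + 0
gcd(170, 881) = 1, so the inverse exists.
Back-substitute for 1:
1 = 1×31 − 2×15
  = −2×170 + 11×31
  = 11×881 − 57×170
So 170⁻¹ ≡ −57 ≡ 824 (mod 881).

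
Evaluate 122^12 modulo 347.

12 in binary is 1100, i.e. 12 = 8 + 4.
122^1 ≡ 122 (mod 347)
122^2 ≡ 122^2 = 14884 ≡ 310 (mod 347)
122^4 ≡ 310^2 = 96100 ≡ 328 (mod 347)
122^8 ≡ 328^2 = 107584 ≡ 14 (mod 347)
122^12 = 122^8 · 122^4 ≡ 14 · 328 (mod 347).
14 · 328 = 4592 ≡ 81 (mod 347).

81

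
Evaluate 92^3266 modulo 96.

By square-and-multiply:
3266 in binary is 110011000010, i.e. 3266 = 2048 + 1024 + 128 + 64 + 2.
92^1 ≡ 92 (mod 96)
92^2 ≡ 92^2 = 8464 ≡ 16 (mod 96)
92^4 ≡ 16^2 = 256 ≡ 64 (mod 96)
92^8 ≡ 64^2 = 4096 ≡ 64 (mod 96)
92^16 ≡ 64^2 = 4096 ≡ 64 (mod 96)
92^32 ≡ 64^2 = 4096 ≡ 64 (mod 96)
92^64 ≡ 64^2 = 4096 ≡ 64 (mod 96)
92^128 ≡ 64^2 = 4096 ≡ 64 (mod 96)
92^256 ≡ 64^2 = 4096 ≡ 64 (mod 96)
92^512 ≡ 64^2 = 4096 ≡ 64 (mod 96)
92^1024 ≡ 64^2 = 4096 ≡ 64 (mod 96)
92^2048 ≡ 64^2 = 4096 ≡ 64 (mod 96)
92^3266 = 92^2048 · 92^1024 · 92^128 · 92^64 · 92^2 ≡ 64 · 64 · 64 · 64 · 16 (mod 96).
Accumulate the product:
64 · 64 = 4096 ≡ 64
64 · 64 = 4096 ≡ 64
64 · 64 = 4096 ≡ 64
64 · 16 = 1024 ≡ 64

64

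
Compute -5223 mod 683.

-5223 = -8·683 + 241, so -5223 ≡ 241 (mod 683).

241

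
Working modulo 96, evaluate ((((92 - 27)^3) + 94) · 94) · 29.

92 - 27 = 65
(65)^3 ≡ 65 (mod 96)
65 + 94 = 159 ≡ 63 (mod 96)
63 · 94 = 5922 ≡ 66 (mod 96)
66 · 29 = 1914 ≡ 90 (mod 96)

90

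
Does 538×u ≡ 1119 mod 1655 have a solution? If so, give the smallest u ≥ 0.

gcd(538, 1655) = 1, so a unique solution mod 1655 exists.
538⁻¹ ≡ 1332 (mod 1655).
u ≡ 1332×1119 ≡ 1008 (mod 1655).

1008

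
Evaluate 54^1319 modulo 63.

45

By square-and-multiply:
1319 in binary is 10100100111, i.e. 1319 = 1024 + 256 + 32 + 4 + 2 + 1.
54^1 ≡ 54 (mod 63)
54^2 ≡ 54^2 = 2916 ≡ 18 (mod 63)
54^4 ≡ 18^2 = 324 ≡ 9 (mod 63)
54^8 ≡ 9^2 = 81 ≡ 18 (mod 63)
54^16 ≡ 18^2 = 324 ≡ 9 (mod 63)
54^32 ≡ 9^2 = 81 ≡ 18 (mod 63)
54^64 ≡ 18^2 = 324 ≡ 9 (mod 63)
54^128 ≡ 9^2 = 81 ≡ 18 (mod 63)
54^256 ≡ 18^2 = 324 ≡ 9 (mod 63)
54^512 ≡ 9^2 = 81 ≡ 18 (mod 63)
54^1024 ≡ 18^2 = 324 ≡ 9 (mod 63)
54^1319 = 54^1024 · 54^256 · 54^32 · 54^4 · 54^2 · 54^1 ≡ 9 · 9 · 18 · 9 · 18 · 54 (mod 63).
Accumulate the product:
9 · 9 = 81 ≡ 18
18 · 18 = 324 ≡ 9
9 · 9 = 81 ≡ 18
18 · 18 = 324 ≡ 9
9 · 54 = 486 ≡ 45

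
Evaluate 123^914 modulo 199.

By square-and-multiply:
123^1 ≡ 123 (mod 199)
123^2 ≡ 123^2 = 15129 ≡ 5 (mod 199)
123^4 ≡ 5^2 = 25 (mod 199)
123^8 ≡ 25^2 = 625 ≡ 28 (mod 199)
123^16 ≡ 28^2 = 784 ≡ 187 (mod 199)
123^32 ≡ 187^2 = 34969 ≡ 144 (mod 199)
123^64 ≡ 144^2 = 20736 ≡ 40 (mod 199)
123^128 ≡ 40^2 = 1600 ≡ 8 (mod 199)
123^256 ≡ 8^2 = 64 (mod 199)
123^512 ≡ 64^2 = 4096 ≡ 116 (mod 199)
123^914 = 123^512 * 123^256 * 123^128 * 123^16 * 123^2 ≡ 116 * 64 * 8 * 187 * 5 (mod 199).
Accumulate the product:
116 * 64 = 7424 ≡ 61
61 * 8 = 488 ≡ 90
90 * 187 = 16830 ≡ 114
114 * 5 = 570 ≡ 172

172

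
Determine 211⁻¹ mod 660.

391

Apply the Euclidean algorithm and back-substitute:
660 = 3·211 + 27
211 = 7·27 + 22
27 = 1·22 + 5
22 = 4·5 + 2
5 = 2·2 + 1
2 = 2·1 + 0
gcd(211, 660) = 1, so the inverse exists.
Bézout: 1 = 86·660 − 269·211.
So 211⁻¹ ≡ −269 ≡ 391 (mod 660).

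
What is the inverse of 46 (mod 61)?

61 = 1×46 + 15
46 = 3×15 + 1
15 = 15×1 + 0
gcd(46, 61) = 1, so the inverse exists.
Bézout: 1 = −3×61 + 4×46.
So 46⁻¹ ≡ 4 (mod 61).

4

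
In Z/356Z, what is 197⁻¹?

Apply the Euclidean algorithm and back-substitute:
356 = 1·197 + 159
197 = 1·159 + 38
159 = 4·38 + 7
38 = 5·7 + 3
7 = 2·3 + 1
3 = 3·1 + 0
gcd(197, 356) = 1, so the inverse exists.
Back-substitute for 1:
1 = 1·7 − 2·3
  = −2·38 + 11·7
  = 11·159 − 46·38
  = −46·197 + 57·159
  = 57·356 − 103·197
So 197⁻¹ ≡ −103 ≡ 253 (mod 356).

253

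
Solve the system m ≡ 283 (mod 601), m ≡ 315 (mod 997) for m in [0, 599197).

520749

601⁻¹ mod 997: 601*214 ≡ 1 (mod 997), so 601⁻¹ ≡ 214.
m = 283 + 601*((315 − 283)*214 mod 997) = 283 + 601*866 = 520749.
Check: 520749 mod 601 = 283, 520749 mod 997 = 315. ✓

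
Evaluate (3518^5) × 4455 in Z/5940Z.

0

(3518)^5 ≡ 4148 (mod 5940)
4148 × 4455 = 18479340 ≡ 0 (mod 5940)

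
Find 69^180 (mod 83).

Using repeated squaring:
180 in binary is 10110100, i.e. 180 = 128 + 32 + 16 + 4.
69^1 ≡ 69 (mod 83)
69^2 ≡ 69^2 = 4761 ≡ 30 (mod 83)
69^4 ≡ 30^2 = 900 ≡ 70 (mod 83)
69^8 ≡ 70^2 = 4900 ≡ 3 (mod 83)
69^16 ≡ 3^2 = 9 (mod 83)
69^32 ≡ 9^2 = 81 (mod 83)
69^64 ≡ 81^2 = 6561 ≡ 4 (mod 83)
69^128 ≡ 4^2 = 16 (mod 83)
69^180 = 69^128 * 69^32 * 69^16 * 69^4 ≡ 16 * 81 * 9 * 70 (mod 83).
Accumulate the product:
16 * 81 = 1296 ≡ 51
51 * 9 = 459 ≡ 44
44 * 70 = 3080 ≡ 9

9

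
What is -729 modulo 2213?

1484

-729 = -1·2213 + 1484, so -729 ≡ 1484 (mod 2213).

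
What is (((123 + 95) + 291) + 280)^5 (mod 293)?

123 + 95 = 218
218 + 291 = 509 ≡ 216 (mod 293)
216 + 280 = 496 ≡ 203 (mod 293)
(203)^5 ≡ 199 (mod 293)

199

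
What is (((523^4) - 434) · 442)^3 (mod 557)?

(523)^4 ≡ 93 (mod 557)
93 - 434 = -341 ≡ 216 (mod 557)
216 · 442 = 95472 ≡ 225 (mod 557)
(225)^3 ≡ 532 (mod 557)

532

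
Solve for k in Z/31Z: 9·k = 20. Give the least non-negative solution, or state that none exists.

gcd(9, 31) = 1, so a unique solution mod 31 exists.
9⁻¹ ≡ 7 (mod 31).
k ≡ 7·20 ≡ 16 (mod 31).

16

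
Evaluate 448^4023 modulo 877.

By square-and-multiply:
4023 in binary is 111110110111, i.e. 4023 = 2048 + 1024 + 512 + 256 + 128 + 32 + 16 + 4 + 2 + 1.
448^1 ≡ 448 (mod 877)
448^2 ≡ 448^2 = 200704 ≡ 748 (mod 877)
448^4 ≡ 748^2 = 559504 ≡ 855 (mod 877)
448^8 ≡ 855^2 = 731025 ≡ 484 (mod 877)
448^16 ≡ 484^2 = 234256 ≡ 97 (mod 877)
448^32 ≡ 97^2 = 9409 ≡ 639 (mod 877)
448^64 ≡ 639^2 = 408321 ≡ 516 (mod 877)
448^128 ≡ 516^2 = 266256 ≡ 525 (mod 877)
448^256 ≡ 525^2 = 275625 ≡ 247 (mod 877)
448^512 ≡ 247^2 = 61009 ≡ 496 (mod 877)
448^1024 ≡ 496^2 = 246016 ≡ 456 (mod 877)
448^2048 ≡ 456^2 = 207936 ≡ 87 (mod 877)
448^4023 = 448^2048 · 448^1024 · 448^512 · 448^256 · 448^128 · 448^32 · 448^16 · 448^4 · 448^2 · 448^1 ≡ 87 · 456 · 496 · 247 · 525 · 639 · 97 · 855 · 748 · 448 (mod 877).
Accumulate the product:
87 · 456 = 39672 ≡ 207
207 · 496 = 102672 ≡ 63
63 · 247 = 15561 ≡ 652
652 · 525 = 342300 ≡ 270
270 · 639 = 172530 ≡ 638
638 · 97 = 61886 ≡ 496
496 · 855 = 424080 ≡ 489
489 · 748 = 365772 ≡ 63
63 · 448 = 28224 ≡ 160

160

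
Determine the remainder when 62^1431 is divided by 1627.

62^1 ≡ 62 (mod 1627)
62^2 ≡ 62^2 = 3844 ≡ 590 (mod 1627)
62^4 ≡ 590^2 = 348100 ≡ 1549 (mod 1627)
62^8 ≡ 1549^2 = 2399401 ≡ 1203 (mod 1627)
62^16 ≡ 1203^2 = 1447209 ≡ 806 (mod 1627)
62^32 ≡ 806^2 = 649636 ≡ 463 (mod 1627)
62^64 ≡ 463^2 = 214369 ≡ 1232 (mod 1627)
62^128 ≡ 1232^2 = 1517824 ≡ 1460 (mod 1627)
62^256 ≡ 1460^2 = 2131600 ≡ 230 (mod 1627)
62^512 ≡ 230^2 = 52900 ≡ 836 (mod 1627)
62^1024 ≡ 836^2 = 698896 ≡ 913 (mod 1627)
62^1431 = 62^1024 * 62^256 * 62^128 * 62^16 * 62^4 * 62^2 * 62^1 ≡ 913 * 230 * 1460 * 806 * 1549 * 590 * 62 (mod 1627).
Accumulate the product:
913 * 230 = 209990 ≡ 107
107 * 1460 = 156220 ≡ 28
28 * 806 = 22568 ≡ 1417
1417 * 1549 = 2194933 ≡ 110
110 * 590 = 64900 ≡ 1447
1447 * 62 = 89714 ≡ 229

229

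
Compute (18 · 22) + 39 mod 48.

18 · 22 = 396 ≡ 12 (mod 48)
12 + 39 = 51 ≡ 3 (mod 48)

3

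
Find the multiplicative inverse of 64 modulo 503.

503 = 7*64 + 55
64 = 1*55 + 9
55 = 6*9 + 1
9 = 9*1 + 0
gcd(64, 503) = 1, so the inverse exists.
Back-substitute for 1:
1 = 1*55 − 6*9
  = −6*64 + 7*55
  = 7*503 − 55*64
So 64⁻¹ ≡ −55 ≡ 448 (mod 503).

448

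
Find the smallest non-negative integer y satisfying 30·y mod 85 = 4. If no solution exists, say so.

gcd(30, 85) = 5, and 5 does not divide 4.
So the congruence has no solution.

no solution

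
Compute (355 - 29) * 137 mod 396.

355 - 29 = 326
326 * 137 = 44662 ≡ 310 (mod 396)

310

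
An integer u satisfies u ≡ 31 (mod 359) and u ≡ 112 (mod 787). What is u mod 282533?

244869

359⁻¹ mod 787: 359*57 ≡ 1 (mod 787), so 359⁻¹ ≡ 57.
u = 31 + 359*((112 − 31)*57 mod 787) = 31 + 359*682 = 244869.
Check: 244869 mod 359 = 31, 244869 mod 787 = 112. ✓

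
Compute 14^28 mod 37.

14^1 ≡ 14 (mod 37)
14^2 ≡ 14^2 = 196 ≡ 11 (mod 37)
14^4 ≡ 11^2 = 121 ≡ 10 (mod 37)
14^8 ≡ 10^2 = 100 ≡ 26 (mod 37)
14^16 ≡ 26^2 = 676 ≡ 10 (mod 37)
14^28 = 14^16 · 14^8 · 14^4 ≡ 10 · 26 · 10 (mod 37).
Accumulate the product:
10 · 26 = 260 ≡ 1
1 · 10 = 10

10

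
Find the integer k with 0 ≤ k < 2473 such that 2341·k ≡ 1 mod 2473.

Apply the Euclidean algorithm and back-substitute:
2473 = 1*2341 + 132
2341 = 17*132 + 97
132 = 1*97 + 35
97 = 2*35 + 27
35 = 1*27 + 8
27 = 3*8 + 3
8 = 2*3 + 2
3 = 1*2 + 1
2 = 2*1 + 0
gcd(2341, 2473) = 1, so the inverse exists.
Bézout: 1 = −869*2473 + 918*2341.
So 2341⁻¹ ≡ 918 (mod 2473).

918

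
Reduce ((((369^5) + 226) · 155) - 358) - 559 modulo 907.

150

(369)^5 ≡ 565 (mod 907)
565 + 226 = 791
791 · 155 = 122605 ≡ 160 (mod 907)
160 - 358 = -198 ≡ 709 (mod 907)
709 - 559 = 150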